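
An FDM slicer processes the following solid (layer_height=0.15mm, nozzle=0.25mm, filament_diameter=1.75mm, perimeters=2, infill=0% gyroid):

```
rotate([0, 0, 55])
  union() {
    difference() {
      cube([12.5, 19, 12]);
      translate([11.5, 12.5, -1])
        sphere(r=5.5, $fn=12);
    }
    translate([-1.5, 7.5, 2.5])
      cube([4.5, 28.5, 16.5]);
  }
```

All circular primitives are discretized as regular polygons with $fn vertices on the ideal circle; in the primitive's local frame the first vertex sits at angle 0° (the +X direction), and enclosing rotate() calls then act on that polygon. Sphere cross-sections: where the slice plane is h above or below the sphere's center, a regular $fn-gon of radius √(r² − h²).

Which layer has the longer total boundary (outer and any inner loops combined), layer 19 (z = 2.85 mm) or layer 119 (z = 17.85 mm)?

layer 19 (z = 2.85 mm)

Layer 19 (z = 2.85): the cube is present — its section is the full 12.5×19 rectangle (perimeter 63.00 mm); the r=5.5 sphere at (11.5, 12.5) slices to a regular 12-gon of circumradius 3.928 (√(r²−h²) with h=3.85 from center) (perimeter = 2·12·3.928·sin(180°/12) = 24.40 mm); Taking the first minus the rest: starting from the 12.5×19 cube, the r=5.5 sphere at (11.5, 12.5) partially overlaps it — only the 30.73 mm² overlap (of its 46.28 mm²) is removed, clipping the outline — boundary = 69.95 mm; the cube at (-1.5, 7.5) is present — its section is the full 4.5×28.5 rectangle (perimeter 66.00 mm); Merging all regions: the regions partially overlap (shared area 34.50 mm²), so the edge portions inside another operand are dropped and the merged outline is re-measured after clipping — boundary = 106.95 mm; (rotated 55° about Z; rotation is an isometry so areas/perimeters/island counts are preserved). So its perimeter = 106.95 mm. Layer 119 (z = 17.85): the cube is absent (z outside [0, 12]); the sphere at (11.5, 12.5) is absent (|z−center|=18.850 > r=5.5); After the difference (first − rest): the first operand is absent here, so nothing remains; the cube at (-1.5, 7.5) is present — its section is the full 4.5×28.5 rectangle (perimeter 66.00 mm); Merging all regions: only the 4.5×28.5 cube at (-1.5, 7.5) is present, so the union is just that shape — boundary = 66.00 mm; (rotated 55° about Z; rotation is an isometry so areas/perimeters/island counts are preserved). So its perimeter = 66.00 mm. Layer 19 is larger (106.95 vs 66.00 mm).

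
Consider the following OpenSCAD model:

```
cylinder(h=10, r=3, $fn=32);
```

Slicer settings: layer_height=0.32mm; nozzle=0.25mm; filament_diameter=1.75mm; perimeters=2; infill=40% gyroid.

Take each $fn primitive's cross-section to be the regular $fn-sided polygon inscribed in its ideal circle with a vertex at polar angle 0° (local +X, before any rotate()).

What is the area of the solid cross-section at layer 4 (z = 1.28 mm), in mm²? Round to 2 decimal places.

At z = 1.28 mm: the r=3 cylinder contributes a regular 32-gon of circumradius 3 (area = (32/2)·3.000²·sin(360°/32) = 28.09 mm²). Overall, the cross-section is a single solid region. Net area = 28.09 mm².

28.09 mm²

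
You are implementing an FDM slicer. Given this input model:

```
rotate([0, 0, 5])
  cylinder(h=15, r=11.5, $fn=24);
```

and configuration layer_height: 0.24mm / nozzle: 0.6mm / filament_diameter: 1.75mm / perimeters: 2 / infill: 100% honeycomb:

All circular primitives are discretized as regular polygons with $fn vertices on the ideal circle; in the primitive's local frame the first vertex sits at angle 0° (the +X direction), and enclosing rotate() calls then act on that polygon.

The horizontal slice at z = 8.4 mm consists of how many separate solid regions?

At z = 8.4 mm: the r=11.5 cylinder gives a regular 24-gon of circumradius 11.5 (constant along its height); (whole slice rotated 5° about Z — lengths, areas and connectivity unchanged). The result has 1 disconnected region.

1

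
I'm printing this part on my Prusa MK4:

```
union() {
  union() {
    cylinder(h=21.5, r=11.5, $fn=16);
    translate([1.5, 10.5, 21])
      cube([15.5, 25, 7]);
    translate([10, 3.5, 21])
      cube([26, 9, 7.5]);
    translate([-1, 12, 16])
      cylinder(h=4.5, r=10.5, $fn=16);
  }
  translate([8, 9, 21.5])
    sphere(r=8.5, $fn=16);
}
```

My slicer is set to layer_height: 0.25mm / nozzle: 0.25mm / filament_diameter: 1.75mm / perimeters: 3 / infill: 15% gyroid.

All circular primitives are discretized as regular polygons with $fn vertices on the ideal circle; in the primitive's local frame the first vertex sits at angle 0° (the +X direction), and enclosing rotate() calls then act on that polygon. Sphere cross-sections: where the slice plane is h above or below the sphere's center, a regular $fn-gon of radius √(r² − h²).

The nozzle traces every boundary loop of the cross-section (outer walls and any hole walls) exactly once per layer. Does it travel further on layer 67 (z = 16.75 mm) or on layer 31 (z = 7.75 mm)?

layer 67 (z = 16.75 mm)

Layer 67 (z = 16.75): the r=11.5 cylinder gives a regular 16-gon of circumradius 11.5 (constant along its height) (perimeter = 2·16·11.500·sin(180°/16) = 71.79 mm); the cube at (1.5, 10.5) is not intersected at this z (z outside [21, 28]); the cube at (10, 3.5) does not reach this height (z outside [21, 28.5]); the r=10.5 cylinder at (-1, 12) gives a regular 16-gon of circumradius 10.5 (constant along its height) (perimeter = 2·16·10.500·sin(180°/16) = 65.55 mm); Combining (union): the regions partially overlap (shared area 122.78 mm²), so the edge portions inside another operand are dropped and the merged outline is re-measured after clipping — boundary = 94.45 mm; the sphere at (8, 9): section is a regular 16-gon, circumradius = √(r²−h²) = √(8.5²−4.75²) = 7.049 (perimeter = 2·16·7.049·sin(180°/16) = 44.01 mm); Merging all regions: the regions partially overlap (shared area 96.15 mm²), so the edge portions inside another operand are dropped and the merged outline is re-measured after clipping — boundary = 98.49 mm. So its perimeter = 98.49 mm. Layer 31 (z = 7.75): the cylinder: section is a regular 16-gon, circumradius r=11.5 (perimeter = 2·16·11.500·sin(180°/16) = 71.79 mm); the cube at (1.5, 10.5) is not intersected at this z (z outside [21, 28]); the cube at (10, 3.5) does not reach this height (z outside [21, 28.5]); the cylinder at (-1, 12) is absent (z outside [16, 20.5]); Merging all regions: only the r=11.5 cylinder is present, so the union is just that shape — boundary = 71.79 mm; the sphere at (8, 9) is absent (|z−center|=13.750 > r=8.5); Taking the union: only the result so far is present, so the union is just that shape — boundary = 71.79 mm. So its perimeter = 71.79 mm. Layer 67 is larger (98.49 vs 71.79 mm).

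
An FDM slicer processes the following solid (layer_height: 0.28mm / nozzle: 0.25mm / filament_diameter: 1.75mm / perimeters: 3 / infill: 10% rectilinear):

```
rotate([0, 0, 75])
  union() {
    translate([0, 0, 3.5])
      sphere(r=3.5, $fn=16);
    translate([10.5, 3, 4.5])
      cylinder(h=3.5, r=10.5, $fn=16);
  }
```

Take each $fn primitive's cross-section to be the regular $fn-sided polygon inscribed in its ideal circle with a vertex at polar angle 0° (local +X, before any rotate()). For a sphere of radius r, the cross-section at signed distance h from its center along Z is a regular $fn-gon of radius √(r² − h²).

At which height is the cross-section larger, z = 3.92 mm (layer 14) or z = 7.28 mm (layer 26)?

layer 26 (z = 7.28 mm)

Layer 14 (z = 3.92): the r=3.5 sphere slices to a regular 16-gon of circumradius 3.475 (√(r²−h²) with h=0.42 from center) (area = (16/2)·3.475²·sin(360°/16) = 36.96 mm²); the cylinder at (10.5, 3) does not reach this height (z outside [4.5, 8]); Combining (union): only the r=3.5 sphere is present, so the union is just that shape — area = 36.96 mm²; (rotated 75° about Z; rotation is an isometry so areas/perimeters/island counts are preserved). So its area = 36.96 mm². Layer 26 (z = 7.28): the sphere is not intersected at this z (|z−center|=3.780 > r=3.5); the r=10.5 cylinder at (10.5, 3) gives a regular 16-gon of circumradius 10.5 (constant along its height) (area = (16/2)·10.500²·sin(360°/16) = 337.53 mm²); Taking the union: only the r=10.5 cylinder at (10.5, 3) is present, so the union is just that shape — area = 337.53 mm²; (rotated 75° about Z; rotation is an isometry so areas/perimeters/island counts are preserved). So its area = 337.53 mm². Layer 26 is larger (337.53 vs 36.96 mm²).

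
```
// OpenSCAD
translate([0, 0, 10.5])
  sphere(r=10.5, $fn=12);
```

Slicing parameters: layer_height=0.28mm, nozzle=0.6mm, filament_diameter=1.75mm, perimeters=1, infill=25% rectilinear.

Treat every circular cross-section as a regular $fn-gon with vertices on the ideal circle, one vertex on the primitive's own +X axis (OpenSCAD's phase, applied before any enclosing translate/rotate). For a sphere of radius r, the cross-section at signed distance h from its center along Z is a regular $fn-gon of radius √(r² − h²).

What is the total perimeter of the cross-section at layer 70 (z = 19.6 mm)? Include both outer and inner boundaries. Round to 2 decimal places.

At z = 19.6 mm: the r=10.5 sphere contributes a regular 12-gon of circumradius √(10.5²−9.1²) = 5.238 (perimeter = 2·12·5.238·sin(180°/12) = 32.54 mm). Overall, the cross-section is a single solid region. Total boundary length (outer) = 32.54 mm.

32.54 mm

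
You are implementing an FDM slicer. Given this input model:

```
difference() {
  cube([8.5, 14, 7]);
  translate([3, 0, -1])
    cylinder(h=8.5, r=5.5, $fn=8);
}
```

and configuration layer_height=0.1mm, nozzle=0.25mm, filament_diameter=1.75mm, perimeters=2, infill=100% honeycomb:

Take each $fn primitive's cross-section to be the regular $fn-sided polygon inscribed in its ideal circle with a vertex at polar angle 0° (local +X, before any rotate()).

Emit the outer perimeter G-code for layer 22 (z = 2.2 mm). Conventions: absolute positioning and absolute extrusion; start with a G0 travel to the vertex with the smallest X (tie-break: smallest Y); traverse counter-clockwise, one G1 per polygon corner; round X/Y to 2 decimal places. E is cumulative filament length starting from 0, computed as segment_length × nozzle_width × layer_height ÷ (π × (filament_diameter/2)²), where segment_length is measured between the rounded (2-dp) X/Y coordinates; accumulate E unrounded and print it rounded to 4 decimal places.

G0 X0.00 Y4.26 Z2.20
G1 X3.00 Y5.50 E0.0337
G1 X6.89 Y3.89 E0.0775
G1 X8.50 Y0.00 E0.1213
G1 X8.50 Y14.00 E0.2668
G1 X0.00 Y14.00 E0.3551
G1 X0.00 Y4.26 E0.4564

At z = 2.2 mm: the cube (footprint 8.5×14) is included at this height; the r=5.5 cylinder at (3, 0) gives a regular 8-gon of circumradius 5.5 (constant along its height); Taking the first minus the rest: starting from the 8.5×14 cube, the r=5.5 cylinder at (3, 0) partially overlaps it — only the 36.03 mm² overlap (of its 85.56 mm²) is removed, clipping the outline — 1 connected region. The outline is a single polygon with 6 vertices. Extrusion per mm of travel: 0.25 × 0.1 / (π × 0.875²) = 0.010394. Accumulating E over each segment gives final E = 0.4564.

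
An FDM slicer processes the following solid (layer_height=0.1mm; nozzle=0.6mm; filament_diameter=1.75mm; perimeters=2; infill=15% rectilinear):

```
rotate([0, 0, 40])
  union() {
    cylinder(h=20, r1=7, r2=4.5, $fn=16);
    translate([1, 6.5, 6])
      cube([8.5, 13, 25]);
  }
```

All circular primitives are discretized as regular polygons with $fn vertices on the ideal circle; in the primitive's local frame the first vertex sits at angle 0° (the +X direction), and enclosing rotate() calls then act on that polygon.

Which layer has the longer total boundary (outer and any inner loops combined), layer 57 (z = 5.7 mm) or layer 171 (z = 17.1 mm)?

Layer 57 (z = 5.7): the cone contributes a regular 16-gon of circumradius 6.287 (interpolated between r1=7 and r2=4.5 at t=0.285) (perimeter = 2·16·6.287·sin(180°/16) = 39.25 mm); the cube at (1, 6.5) does not reach this height (z outside [6, 31]); Combining (union): only the cone is present, so the union is just that shape — boundary = 39.25 mm; (rotated 40° about Z; rotation is an isometry so areas/perimeters/island counts are preserved). So its perimeter = 39.25 mm. Layer 171 (z = 17.1): the cone: at t=0.855 of its height the radius interpolates to r₁+(r₂−r₁)t = 4.862, giving a regular 16-gon of that circumradius (perimeter = 2·16·4.862·sin(180°/16) = 30.36 mm); the 8.5×13 cube at (1, 6.5) contributes its full rectangle (perimeter 43.00 mm); Merging all regions: the 2 present regions are separate (no shared area or edge), so areas and boundary lengths simply add and each stays a separate island — boundary = 73.36 mm; (rotated 40° about Z; rotation is an isometry so areas/perimeters/island counts are preserved). So its perimeter = 73.36 mm. Layer 171 is larger (73.36 vs 39.25 mm).

layer 171 (z = 17.1 mm)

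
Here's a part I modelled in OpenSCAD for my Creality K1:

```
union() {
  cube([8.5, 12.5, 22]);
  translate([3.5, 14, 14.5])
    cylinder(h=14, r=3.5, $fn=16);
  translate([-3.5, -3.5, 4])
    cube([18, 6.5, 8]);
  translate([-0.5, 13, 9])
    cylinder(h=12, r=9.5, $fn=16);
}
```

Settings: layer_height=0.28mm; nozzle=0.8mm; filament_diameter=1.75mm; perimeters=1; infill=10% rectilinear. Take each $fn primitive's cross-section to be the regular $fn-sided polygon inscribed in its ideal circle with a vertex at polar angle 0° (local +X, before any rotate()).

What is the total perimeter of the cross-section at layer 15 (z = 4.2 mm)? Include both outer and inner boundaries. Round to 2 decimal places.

68.00 mm

At z = 4.2 mm: the cube is present — its section is the full 8.5×12.5 rectangle (perimeter 42.00 mm); the cylinder at (3.5, 14) does not reach this height (z outside [14.5, 28.5]); the cube at (-3.5, -3.5) (footprint 18×6.5) is included at this height (perimeter 49.00 mm); the cylinder at (-0.5, 13) is absent (z outside [9, 21]); Taking the union: the regions partially overlap (shared area 25.50 mm²), so the edge portions inside another operand are dropped and the merged outline is re-measured after clipping — boundary = 68.00 mm. Overall, the cross-section is a single solid region. Total boundary length (outer) = 68.00 mm.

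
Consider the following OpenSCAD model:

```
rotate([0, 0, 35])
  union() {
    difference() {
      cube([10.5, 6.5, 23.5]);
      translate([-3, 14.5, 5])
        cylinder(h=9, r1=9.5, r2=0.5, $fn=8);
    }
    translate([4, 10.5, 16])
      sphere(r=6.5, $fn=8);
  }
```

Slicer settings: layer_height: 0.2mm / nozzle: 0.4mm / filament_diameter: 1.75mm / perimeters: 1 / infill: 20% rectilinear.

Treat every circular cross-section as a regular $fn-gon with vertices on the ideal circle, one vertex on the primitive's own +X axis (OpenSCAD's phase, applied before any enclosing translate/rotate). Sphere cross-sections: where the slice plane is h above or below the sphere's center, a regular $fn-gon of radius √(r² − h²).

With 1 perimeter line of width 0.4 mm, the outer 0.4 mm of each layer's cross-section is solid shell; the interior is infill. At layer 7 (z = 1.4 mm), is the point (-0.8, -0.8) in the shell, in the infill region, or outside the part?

outside

At z = 1.4 mm: the cube is present — its section is the full 10.5×6.5 rectangle; the cone at (-3, 14.5) is absent (z outside [5, 14]); After the difference (first − rest): none of the subtracted shapes is present at this height, so the 10.5×6.5 cube is unchanged — 1 connected region; the sphere at (4, 10.5) is not intersected at this z (|z−center|=14.600 > r=6.5); Merging all regions: only the result so far is present, so the union is just that shape — 1 connected region; (whole slice rotated 35° about Z — lengths, areas and connectivity unchanged). Overall, the cross-section is a single solid region. Undo the 35° rotation: the query point maps to (-1.114, -0.196) in the un-rotated model frame. The nearest boundary edge runs (0.00, 0.00)→(10.50, 0.00); distance from the point to it = 1.13 mm. The point is not inside any of the regions above, so it lies outside the cross-section (1.13 mm from the nearest boundary).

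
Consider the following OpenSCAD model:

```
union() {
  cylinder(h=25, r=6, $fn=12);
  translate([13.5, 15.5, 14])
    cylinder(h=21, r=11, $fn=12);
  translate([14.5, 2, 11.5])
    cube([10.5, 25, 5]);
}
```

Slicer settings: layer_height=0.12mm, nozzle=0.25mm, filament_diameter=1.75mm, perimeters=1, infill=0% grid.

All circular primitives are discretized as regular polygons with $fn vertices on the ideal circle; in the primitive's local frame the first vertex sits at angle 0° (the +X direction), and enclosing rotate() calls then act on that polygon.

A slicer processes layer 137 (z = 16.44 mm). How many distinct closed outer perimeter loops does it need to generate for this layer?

At z = 16.44 mm: the r=6 cylinder contributes a regular 12-gon of circumradius 6; the r=11 cylinder at (13.5, 15.5) contributes a regular 12-gon of circumradius 11; the cube at (14.5, 2) (footprint 10.5×25) is included at this height; Taking the union: the regions partially overlap (shared area 159.77 mm²), so overlapping operands fuse into one piece — 2 connected regions. The result has 2 disconnected regions.

2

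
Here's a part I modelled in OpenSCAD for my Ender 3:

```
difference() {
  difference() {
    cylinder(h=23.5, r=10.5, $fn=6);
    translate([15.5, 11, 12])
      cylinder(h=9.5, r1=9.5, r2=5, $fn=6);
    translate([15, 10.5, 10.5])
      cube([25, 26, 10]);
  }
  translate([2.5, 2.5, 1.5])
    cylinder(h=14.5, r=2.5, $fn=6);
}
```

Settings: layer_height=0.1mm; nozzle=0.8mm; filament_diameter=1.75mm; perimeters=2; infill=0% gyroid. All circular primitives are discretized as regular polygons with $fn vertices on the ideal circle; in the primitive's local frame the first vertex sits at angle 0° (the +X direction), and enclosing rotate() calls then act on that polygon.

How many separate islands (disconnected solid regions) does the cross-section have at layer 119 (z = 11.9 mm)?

1

At z = 11.9 mm: the r=10.5 cylinder contributes a regular 6-gon of circumradius 10.5; the cone at (15.5, 11) does not reach this height (z outside [12, 21.5]); the 25×26 cube at (15, 10.5) contributes its full rectangle; After the difference (first − rest): starting from the r=10.5 cylinder, the 25×26 cube at (15, 10.5) misses the remaining region (no effect) — 1 connected region; the r=2.5 cylinder at (2.5, 2.5) contributes a regular 6-gon of circumradius 2.5; Taking the first minus the rest: starting from that combined region, the r=2.5 cylinder at (2.5, 2.5) lies wholly inside it (removes its full 16.24 mm² and its 15.00 mm outline becomes a hole wall) — 1 connected region with 1 hole. Overall, the cross-section is one region with 1 hole. Island count = 1.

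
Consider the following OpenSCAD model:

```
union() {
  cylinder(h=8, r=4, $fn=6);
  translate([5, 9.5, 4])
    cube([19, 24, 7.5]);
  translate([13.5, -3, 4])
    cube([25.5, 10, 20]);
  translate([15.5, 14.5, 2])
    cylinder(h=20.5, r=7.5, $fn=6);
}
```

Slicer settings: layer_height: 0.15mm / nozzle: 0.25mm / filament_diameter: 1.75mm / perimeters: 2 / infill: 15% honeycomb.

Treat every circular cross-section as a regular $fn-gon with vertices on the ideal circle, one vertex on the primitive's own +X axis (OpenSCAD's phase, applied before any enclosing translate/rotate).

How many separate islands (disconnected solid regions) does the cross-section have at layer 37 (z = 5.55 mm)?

At z = 5.55 mm: the r=4 cylinder contributes a regular 6-gon of circumradius 4; the cube at (5, 9.5) is present — its section is the full 19×24 rectangle; the cube at (13.5, -3) (footprint 25.5×10) is included at this height; the r=7.5 cylinder at (15.5, 14.5) contributes a regular 6-gon of circumradius 7.5; Merging all regions: the regions partially overlap (shared area 133.64 mm²), so overlapping operands fuse into one piece — 3 connected regions. Overall, the cross-section has 3 separate islands. Island count = 3.

3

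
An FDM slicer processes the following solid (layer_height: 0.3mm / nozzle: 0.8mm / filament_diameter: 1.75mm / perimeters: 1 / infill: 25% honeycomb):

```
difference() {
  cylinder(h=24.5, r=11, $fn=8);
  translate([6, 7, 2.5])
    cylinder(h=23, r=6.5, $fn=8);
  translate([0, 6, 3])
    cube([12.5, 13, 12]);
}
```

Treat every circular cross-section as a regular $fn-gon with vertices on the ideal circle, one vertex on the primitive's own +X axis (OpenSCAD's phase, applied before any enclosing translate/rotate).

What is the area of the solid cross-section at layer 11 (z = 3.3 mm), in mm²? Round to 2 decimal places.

At z = 3.3 mm: the r=11 cylinder gives a regular 8-gon of circumradius 11 (constant along its height) (area = (8/2)·11.000²·sin(360°/8) = 342.24 mm²); the r=6.5 cylinder at (6, 7) gives a regular 8-gon of circumradius 6.5 (constant along its height) (area = (8/2)·6.500²·sin(360°/8) = 119.50 mm²); the cube at (0, 6) is present — its section is the full 12.5×13 rectangle (area 162.50 mm²); After the difference (first − rest): starting from the r=11 cylinder (342.24 mm²), the r=6.5 cylinder at (6, 7) partially overlaps it — only the 65.85 mm² overlap (of its 119.50 mm²) is removed, clipping the outline; the 12.5×13 cube at (0, 6) partially overlaps it — only the 1.38 mm² overlap (of its 162.50 mm²) is removed, clipping the outline — area = 275.01 mm². Overall, the cross-section is a single solid region. Net area = 275.01 mm².

275.01 mm²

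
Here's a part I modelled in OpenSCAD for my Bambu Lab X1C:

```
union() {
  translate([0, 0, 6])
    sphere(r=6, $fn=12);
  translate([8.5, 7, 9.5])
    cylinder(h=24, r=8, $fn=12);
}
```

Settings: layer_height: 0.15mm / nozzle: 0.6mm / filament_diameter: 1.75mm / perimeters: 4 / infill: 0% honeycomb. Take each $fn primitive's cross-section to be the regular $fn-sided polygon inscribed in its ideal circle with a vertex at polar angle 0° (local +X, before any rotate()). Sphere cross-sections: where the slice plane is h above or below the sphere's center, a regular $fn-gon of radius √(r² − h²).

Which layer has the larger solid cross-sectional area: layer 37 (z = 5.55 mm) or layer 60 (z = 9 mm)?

Layer 37 (z = 5.55): the r=6 sphere contributes a regular 12-gon of circumradius √(6²−0.45²) = 5.983 (area = (12/2)·5.983²·sin(360°/12) = 107.39 mm²); the cylinder at (8.5, 7) does not reach this height (z outside [9.5, 33.5]); Combining (union): only the r=6 sphere is present, so the union is just that shape — area = 107.39 mm². So its area = 107.39 mm². Layer 60 (z = 9): the r=6 sphere contributes a regular 12-gon of circumradius √(6²−3²) = 5.196 (area = (12/2)·5.196²·sin(360°/12) = 81.00 mm²); the cylinder at (8.5, 7) is absent (z outside [9.5, 33.5]); Merging all regions: only the r=6 sphere is present, so the union is just that shape — area = 81.00 mm². So its area = 81.00 mm². Layer 37 is larger (107.39 vs 81.00 mm²).

layer 37 (z = 5.55 mm)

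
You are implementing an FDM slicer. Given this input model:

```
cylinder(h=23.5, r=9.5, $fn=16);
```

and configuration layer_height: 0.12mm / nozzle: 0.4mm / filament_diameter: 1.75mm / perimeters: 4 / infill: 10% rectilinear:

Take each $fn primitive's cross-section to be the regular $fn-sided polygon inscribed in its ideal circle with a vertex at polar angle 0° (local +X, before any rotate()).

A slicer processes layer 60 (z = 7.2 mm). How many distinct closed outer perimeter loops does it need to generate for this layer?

At z = 7.2 mm: the cylinder: section is a regular 16-gon, circumradius r=9.5. The result has 1 disconnected region.

1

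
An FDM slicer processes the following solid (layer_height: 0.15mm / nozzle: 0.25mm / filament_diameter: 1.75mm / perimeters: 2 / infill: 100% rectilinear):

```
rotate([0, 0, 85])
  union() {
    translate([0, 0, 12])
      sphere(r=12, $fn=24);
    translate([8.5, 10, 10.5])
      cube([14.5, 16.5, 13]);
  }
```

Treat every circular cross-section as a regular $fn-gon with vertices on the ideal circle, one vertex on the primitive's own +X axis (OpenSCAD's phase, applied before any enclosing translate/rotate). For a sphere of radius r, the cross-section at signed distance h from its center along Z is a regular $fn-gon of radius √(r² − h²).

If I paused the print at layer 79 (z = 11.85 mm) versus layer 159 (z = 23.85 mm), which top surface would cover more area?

layer 79 (z = 11.85 mm)

Layer 79 (z = 11.85): the r=12 sphere slices to a regular 24-gon of circumradius 11.999 (√(r²−h²) with h=0.15 from center) (area = (24/2)·11.999²·sin(360°/24) = 447.17 mm²); the cube at (8.5, 10) (footprint 14.5×16.5) is included at this height (area 239.25 mm²); Combining (union): the 2 present regions are separate (no shared area or edge), so areas and boundary lengths simply add and each stays a separate island — area = 686.42 mm²; (rotated 85° about Z; rotation is an isometry so areas/perimeters/island counts are preserved). So its area = 686.42 mm². Layer 159 (z = 23.85): the sphere: section is a regular 24-gon, circumradius = √(r²−h²) = √(12²−11.85²) = 1.891 (area = (24/2)·1.891²·sin(360°/24) = 11.11 mm²); the cube at (8.5, 10) is not intersected at this z (z outside [10.5, 23.5]); Taking the union: only the r=12 sphere is present, so the union is just that shape — area = 11.11 mm²; (whole slice rotated 85° about Z — lengths, areas and connectivity unchanged). So its area = 11.11 mm². Layer 79 is larger (686.42 vs 11.11 mm²).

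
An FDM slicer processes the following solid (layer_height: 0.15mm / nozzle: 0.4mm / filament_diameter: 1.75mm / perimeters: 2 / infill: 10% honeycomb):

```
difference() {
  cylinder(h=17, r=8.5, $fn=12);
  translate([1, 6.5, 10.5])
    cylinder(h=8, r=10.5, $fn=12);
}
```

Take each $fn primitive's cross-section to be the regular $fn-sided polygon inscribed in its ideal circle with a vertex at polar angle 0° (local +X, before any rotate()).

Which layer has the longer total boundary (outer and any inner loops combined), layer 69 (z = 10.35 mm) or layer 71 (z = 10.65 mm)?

Layer 69 (z = 10.35): the cylinder: section is a regular 12-gon, circumradius r=8.5 (perimeter = 2·12·8.500·sin(180°/12) = 52.80 mm); the cylinder at (1, 6.5) is absent (z outside [10.5, 18.5]); After the difference (first − rest): none of the subtracted shapes is present at this height, so the r=8.5 cylinder is unchanged — boundary = 52.80 mm. So its perimeter = 52.80 mm. Layer 71 (z = 10.65): the r=8.5 cylinder gives a regular 12-gon of circumradius 8.5 (constant along its height) (perimeter = 2·12·8.500·sin(180°/12) = 52.80 mm); the r=10.5 cylinder at (1, 6.5) contributes a regular 12-gon of circumradius 10.5 (perimeter = 2·12·10.500·sin(180°/12) = 65.22 mm); After the difference (first − rest): starting from the r=8.5 cylinder, the r=10.5 cylinder at (1, 6.5) partially overlaps it — only the 148.55 mm² overlap (of its 330.75 mm²) is removed, clipping the outline — boundary = 46.80 mm. So its perimeter = 46.80 mm. Layer 69 is larger (52.80 vs 46.80 mm).

layer 69 (z = 10.35 mm)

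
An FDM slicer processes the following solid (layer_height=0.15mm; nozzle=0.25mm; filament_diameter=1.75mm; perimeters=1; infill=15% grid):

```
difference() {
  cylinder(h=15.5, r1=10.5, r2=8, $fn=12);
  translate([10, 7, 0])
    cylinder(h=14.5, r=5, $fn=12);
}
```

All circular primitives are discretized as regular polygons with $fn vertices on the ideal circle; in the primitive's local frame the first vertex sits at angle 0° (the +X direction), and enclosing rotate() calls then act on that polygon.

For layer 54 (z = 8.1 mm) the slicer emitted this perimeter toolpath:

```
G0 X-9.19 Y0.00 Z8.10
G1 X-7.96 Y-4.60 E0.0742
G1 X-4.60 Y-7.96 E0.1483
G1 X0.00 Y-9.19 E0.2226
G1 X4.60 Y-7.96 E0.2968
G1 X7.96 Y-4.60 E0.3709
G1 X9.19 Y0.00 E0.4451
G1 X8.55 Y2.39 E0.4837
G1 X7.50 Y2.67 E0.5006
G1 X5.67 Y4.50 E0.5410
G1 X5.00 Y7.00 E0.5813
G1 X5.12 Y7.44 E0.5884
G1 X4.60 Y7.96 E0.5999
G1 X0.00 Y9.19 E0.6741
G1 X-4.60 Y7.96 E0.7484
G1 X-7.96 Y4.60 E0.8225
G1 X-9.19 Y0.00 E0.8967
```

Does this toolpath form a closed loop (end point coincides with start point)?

yes

Start point (G0): (-9.19, 0.00). End point (last G1): the path returns to the start — closed.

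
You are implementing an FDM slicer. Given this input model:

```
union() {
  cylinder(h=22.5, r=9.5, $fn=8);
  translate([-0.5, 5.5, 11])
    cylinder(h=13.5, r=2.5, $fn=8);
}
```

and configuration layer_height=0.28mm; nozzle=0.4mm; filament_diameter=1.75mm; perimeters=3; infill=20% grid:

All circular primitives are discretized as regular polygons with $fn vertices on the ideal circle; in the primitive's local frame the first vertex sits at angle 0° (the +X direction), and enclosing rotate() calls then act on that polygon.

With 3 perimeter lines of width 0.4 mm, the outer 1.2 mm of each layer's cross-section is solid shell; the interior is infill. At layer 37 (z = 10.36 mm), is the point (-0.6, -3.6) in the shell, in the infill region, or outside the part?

infill

At z = 10.36 mm: the r=9.5 cylinder contributes a regular 8-gon of circumradius 9.5; the cylinder at (-0.5, 5.5) is not intersected at this z (z outside [11, 24.5]); Taking the union: only the r=9.5 cylinder is present, so the union is just that shape — 1 connected region. Overall, the cross-section is a single solid region. The nearest boundary edge runs (-6.72, -6.72)→(-0.00, -9.50); distance from the point to it = 5.22 mm. The point is inside the cross-section and 5.22 mm from the nearest boundary — more than the 1.2 mm shell width (3 × 0.4), so it's in the infill interior.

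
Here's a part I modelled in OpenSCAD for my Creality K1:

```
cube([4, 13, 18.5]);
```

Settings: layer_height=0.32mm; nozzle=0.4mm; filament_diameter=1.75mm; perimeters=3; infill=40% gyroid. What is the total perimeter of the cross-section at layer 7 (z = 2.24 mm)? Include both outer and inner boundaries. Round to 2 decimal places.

At z = 2.24 mm: the cube (footprint 4×13) is included at this height (perimeter 34.00 mm). Overall, the cross-section is a single solid region. Total boundary length (outer) = 34.00 mm.

34.00 mm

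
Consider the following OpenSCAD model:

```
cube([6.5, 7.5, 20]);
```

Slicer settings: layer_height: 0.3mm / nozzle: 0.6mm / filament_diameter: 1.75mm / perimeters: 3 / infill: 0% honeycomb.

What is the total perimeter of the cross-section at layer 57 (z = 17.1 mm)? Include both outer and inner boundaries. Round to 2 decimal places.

At z = 17.1 mm: the cube is present — its section is the full 6.5×7.5 rectangle (perimeter 28.00 mm). Overall, the cross-section is a single solid region. Total boundary length (outer) = 28.00 mm.

28.00 mm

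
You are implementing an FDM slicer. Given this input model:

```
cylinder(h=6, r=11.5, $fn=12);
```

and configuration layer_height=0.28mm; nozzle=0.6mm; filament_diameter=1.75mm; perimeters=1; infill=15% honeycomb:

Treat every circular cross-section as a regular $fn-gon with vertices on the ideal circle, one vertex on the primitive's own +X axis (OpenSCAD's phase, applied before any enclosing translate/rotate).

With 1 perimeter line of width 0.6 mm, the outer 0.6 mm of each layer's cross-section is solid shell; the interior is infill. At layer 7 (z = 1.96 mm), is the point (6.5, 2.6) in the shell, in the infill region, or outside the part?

infill

At z = 1.96 mm: the cylinder: section is a regular 12-gon, circumradius r=11.5. Overall, the cross-section is a single solid region. The nearest boundary edge runs (11.50, 0.00)→(9.96, 5.75); distance from the point to it = 4.16 mm. The point is inside the cross-section and 4.16 mm from the nearest boundary — more than the 0.6 mm shell width (1 × 0.6), so it's in the infill interior.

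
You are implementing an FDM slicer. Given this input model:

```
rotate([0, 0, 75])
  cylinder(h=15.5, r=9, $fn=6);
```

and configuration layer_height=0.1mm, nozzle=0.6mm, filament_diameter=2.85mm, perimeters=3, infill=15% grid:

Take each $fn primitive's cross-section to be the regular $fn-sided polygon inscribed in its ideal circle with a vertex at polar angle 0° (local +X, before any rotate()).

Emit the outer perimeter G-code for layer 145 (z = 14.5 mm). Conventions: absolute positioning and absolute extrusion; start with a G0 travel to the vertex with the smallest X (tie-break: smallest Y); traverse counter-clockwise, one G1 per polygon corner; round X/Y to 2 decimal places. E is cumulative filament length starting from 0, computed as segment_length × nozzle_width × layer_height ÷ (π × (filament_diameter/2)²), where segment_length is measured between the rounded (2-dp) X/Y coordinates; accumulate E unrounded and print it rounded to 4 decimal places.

G0 X-8.69 Y-2.33 Z14.50
G1 X-2.33 Y-8.69 E0.0846
G1 X6.36 Y-6.36 E0.1692
G1 X8.69 Y2.33 E0.2538
G1 X2.33 Y8.69 E0.3384
G1 X-6.36 Y6.36 E0.4230
G1 X-8.69 Y-2.33 E0.5077

At z = 14.5 mm: the r=9 cylinder contributes a regular 6-gon of circumradius 9; (whole slice rotated 75° about Z — lengths, areas and connectivity unchanged). The outline is a single polygon with 6 vertices. Extrusion per mm of travel: 0.6 × 0.1 / (π × 1.425²) = 0.009405. Accumulating E over each segment gives final E = 0.5077.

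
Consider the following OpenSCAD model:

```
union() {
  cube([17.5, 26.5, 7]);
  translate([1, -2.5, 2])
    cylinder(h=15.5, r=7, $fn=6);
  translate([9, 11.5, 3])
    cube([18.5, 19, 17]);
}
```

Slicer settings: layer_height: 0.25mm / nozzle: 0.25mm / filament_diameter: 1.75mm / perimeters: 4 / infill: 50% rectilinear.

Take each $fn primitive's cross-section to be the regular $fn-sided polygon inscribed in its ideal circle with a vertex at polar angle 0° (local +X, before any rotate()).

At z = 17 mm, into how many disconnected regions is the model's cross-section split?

2

At z = 17 mm: the cube is not intersected at this z (z outside [0, 7]); the cylinder at (1, -2.5): section is a regular 6-gon, circumradius r=7; the 18.5×19 cube at (9, 11.5) contributes its full rectangle; Merging all regions: the 2 present regions are separate (no shared area or edge), so areas and boundary lengths simply add and each stays a separate island — 2 connected regions. The result has 2 disconnected regions.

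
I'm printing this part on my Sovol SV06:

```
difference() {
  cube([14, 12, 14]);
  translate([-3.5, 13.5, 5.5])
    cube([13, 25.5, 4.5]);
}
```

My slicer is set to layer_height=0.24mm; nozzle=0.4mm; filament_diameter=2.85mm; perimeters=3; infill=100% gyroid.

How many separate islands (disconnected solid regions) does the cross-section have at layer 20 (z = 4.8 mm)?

1

At z = 4.8 mm: the cube is present — its section is the full 14×12 rectangle; the cube at (-3.5, 13.5) does not reach this height (z outside [5.5, 10]); Subtracting the remaining from the first: none of the subtracted shapes is present at this height, so the 14×12 cube is unchanged — 1 connected region. Overall, the cross-section is a single solid region. Island count = 1.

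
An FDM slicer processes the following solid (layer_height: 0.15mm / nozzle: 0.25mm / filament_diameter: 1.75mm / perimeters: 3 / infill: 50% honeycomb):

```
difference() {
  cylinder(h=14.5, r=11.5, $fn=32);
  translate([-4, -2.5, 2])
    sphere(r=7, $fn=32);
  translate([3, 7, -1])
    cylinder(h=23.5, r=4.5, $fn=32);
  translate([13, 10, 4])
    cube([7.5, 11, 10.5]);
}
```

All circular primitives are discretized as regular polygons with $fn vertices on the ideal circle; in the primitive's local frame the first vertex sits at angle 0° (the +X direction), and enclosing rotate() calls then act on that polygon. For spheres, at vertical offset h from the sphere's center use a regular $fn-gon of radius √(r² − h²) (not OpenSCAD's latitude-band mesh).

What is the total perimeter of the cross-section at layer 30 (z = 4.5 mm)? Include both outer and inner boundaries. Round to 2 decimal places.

At z = 4.5 mm: the cylinder: section is a regular 32-gon, circumradius r=11.5 (perimeter = 2·32·11.500·sin(180°/32) = 72.14 mm); the r=7 sphere at (-4, -2.5) contributes a regular 32-gon of circumradius √(7²−2.5²) = 6.538 (perimeter = 2·32·6.538·sin(180°/32) = 41.02 mm); the cylinder at (3, 7): section is a regular 32-gon, circumradius r=4.5 (perimeter = 2·32·4.500·sin(180°/32) = 28.23 mm); the cube at (13, 10) (footprint 7.5×11) is included at this height (perimeter 37.00 mm); Subtracting the remaining from the first: starting from the r=11.5 cylinder, the r=7 sphere at (-4, -2.5) lies wholly inside it (removes its full 133.44 mm² and its 41.02 mm outline becomes a hole wall); the r=4.5 cylinder at (3, 7) partially overlaps it — only the 60.75 mm² overlap (of its 63.21 mm²) is removed, clipping the outline; the 7.5×11 cube at (13, 10) misses the remaining region (no effect) — boundary (outer + 1 inner loop) = 129.64 mm. Overall, the cross-section is one region with 1 hole. Total boundary length (outer + inner) = 129.64 mm.

129.64 mm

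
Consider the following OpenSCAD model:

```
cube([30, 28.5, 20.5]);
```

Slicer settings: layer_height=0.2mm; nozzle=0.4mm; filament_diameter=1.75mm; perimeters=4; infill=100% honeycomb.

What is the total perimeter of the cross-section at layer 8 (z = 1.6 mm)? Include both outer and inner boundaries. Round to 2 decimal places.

117.00 mm

At z = 1.6 mm: the cube (footprint 30×28.5) is included at this height (perimeter 117.00 mm). Overall, the cross-section is a single solid region. Total boundary length (outer) = 117.00 mm.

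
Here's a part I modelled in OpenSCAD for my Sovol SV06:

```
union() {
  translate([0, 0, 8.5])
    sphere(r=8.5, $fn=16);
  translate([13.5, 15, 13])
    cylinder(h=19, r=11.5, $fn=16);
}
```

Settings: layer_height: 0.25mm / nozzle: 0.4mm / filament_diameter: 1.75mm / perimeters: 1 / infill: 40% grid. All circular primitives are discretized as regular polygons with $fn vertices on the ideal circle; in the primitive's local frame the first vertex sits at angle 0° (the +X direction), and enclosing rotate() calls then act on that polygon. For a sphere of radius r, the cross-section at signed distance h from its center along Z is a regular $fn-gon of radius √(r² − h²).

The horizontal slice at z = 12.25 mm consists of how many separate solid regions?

At z = 12.25 mm: the sphere: section is a regular 16-gon, circumradius = √(r²−h²) = √(8.5²−3.75²) = 7.628; the cylinder at (13.5, 15) does not reach this height (z outside [13, 32]); Combining (union): only the r=8.5 sphere is present, so the union is just that shape — 1 connected region. The result has 1 disconnected region.

1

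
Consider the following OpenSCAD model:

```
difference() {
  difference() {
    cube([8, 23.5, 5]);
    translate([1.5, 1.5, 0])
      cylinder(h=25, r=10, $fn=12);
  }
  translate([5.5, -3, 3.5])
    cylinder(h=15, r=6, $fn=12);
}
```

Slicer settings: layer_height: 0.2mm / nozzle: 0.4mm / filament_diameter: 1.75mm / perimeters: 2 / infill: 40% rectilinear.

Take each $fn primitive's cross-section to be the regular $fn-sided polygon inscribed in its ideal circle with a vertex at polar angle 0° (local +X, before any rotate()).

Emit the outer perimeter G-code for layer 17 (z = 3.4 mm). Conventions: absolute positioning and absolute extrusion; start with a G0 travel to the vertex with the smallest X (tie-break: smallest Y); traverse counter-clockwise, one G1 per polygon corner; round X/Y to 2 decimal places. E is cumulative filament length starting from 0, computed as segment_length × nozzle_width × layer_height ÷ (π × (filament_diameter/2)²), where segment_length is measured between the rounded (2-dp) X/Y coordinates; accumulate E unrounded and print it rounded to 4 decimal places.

At z = 3.4 mm: the 8×23.5 cube contributes its full rectangle; the r=10 cylinder at (1.5, 1.5) gives a regular 12-gon of circumradius 10 (constant along its height); Subtracting the remaining from the first: starting from the 8×23.5 cube, the r=10 cylinder at (1.5, 1.5) partially overlaps it — only the 85.21 mm² overlap (of its 300.00 mm²) is removed, clipping the outline — 1 connected region; the cylinder at (5.5, -3) is not intersected at this z (z outside [3.5, 18.5]); Taking the first minus the rest: none of the subtracted shapes is present at this height, so that combined region is unchanged — 1 connected region. The outline is a single polygon with 6 vertices. Extrusion per mm of travel: 0.4 × 0.2 / (π × 0.875²) = 0.033260. Accumulating E over each segment gives final E = 1.4664.

G0 X0.00 Y11.10 Z3.40
G1 X1.50 Y11.50 E0.0516
G1 X6.50 Y10.16 E0.2238
G1 X8.00 Y8.66 E0.2944
G1 X8.00 Y23.50 E0.7879
G1 X0.00 Y23.50 E1.0540
G1 X0.00 Y11.10 E1.4664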